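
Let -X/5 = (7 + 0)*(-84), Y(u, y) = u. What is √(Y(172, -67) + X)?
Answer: 2*√778 ≈ 55.785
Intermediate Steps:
X = 2940 (X = -5*(7 + 0)*(-84) = -35*(-84) = -5*(-588) = 2940)
√(Y(172, -67) + X) = √(172 + 2940) = √3112 = 2*√778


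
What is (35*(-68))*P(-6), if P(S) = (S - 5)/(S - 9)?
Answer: -5236/3 ≈ -1745.3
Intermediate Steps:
P(S) = (-5 + S)/(-9 + S)
(35*(-68))*P(-6) = (35*(-68))*((-5 - 6)/(-9 - 6)) = -2380*(-11)/(-15) = -(-476)*(-11)/3 = -2380*11/15 = -5236/3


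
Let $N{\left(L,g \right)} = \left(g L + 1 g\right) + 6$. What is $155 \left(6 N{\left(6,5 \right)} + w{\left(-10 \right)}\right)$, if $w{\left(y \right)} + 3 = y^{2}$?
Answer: $53165$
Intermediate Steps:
$N{\left(L,g \right)} = 6 + g + L g$ ($N{\left(L,g \right)} = \left(L g + g\right) + 6 = \left(g + L g\right) + 6 = 6 + g + L g$)
$w{\left(y \right)} = -3 + y^{2}$
$155 \left(6 N{\left(6,5 \right)} + w{\left(-10 \right)}\right) = 155 \left(6 \left(6 + 5 + 6 \cdot 5\right) - \left(3 - \left(-10\right)^{2}\right)\right) = 155 \left(6 \left(6 + 5 + 30\right) + \left(-3 + 100\right)\right) = 155 \left(6 \cdot 41 + 97\right) = 155 \left(246 + 97\right) = 155 \cdot 343 = 53165$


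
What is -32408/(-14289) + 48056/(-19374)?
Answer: -3266644/15379727 ≈ -0.21240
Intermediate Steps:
-32408/(-14289) + 48056/(-19374) = -32408*(-1/14289) + 48056*(-1/19374) = 32408/14289 - 24028/9687 = -3266644/15379727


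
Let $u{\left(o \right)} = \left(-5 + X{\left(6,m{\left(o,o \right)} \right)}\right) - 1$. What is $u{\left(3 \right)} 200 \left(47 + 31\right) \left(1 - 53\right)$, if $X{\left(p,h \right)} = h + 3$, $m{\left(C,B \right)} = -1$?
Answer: $3244800$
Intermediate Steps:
$X{\left(p,h \right)} = 3 + h$
$u{\left(o \right)} = -4$ ($u{\left(o \right)} = \left(-5 + \left(3 - 1\right)\right) - 1 = \left(-5 + 2\right) - 1 = -3 - 1 = -4$)
$u{\left(3 \right)} 200 \left(47 + 31\right) \left(1 - 53\right) = \left(-4\right) 200 \left(47 + 31\right) \left(1 - 53\right) = - 800 \cdot 78 \left(-52\right) = \left(-800\right) \left(-4056\right) = 3244800$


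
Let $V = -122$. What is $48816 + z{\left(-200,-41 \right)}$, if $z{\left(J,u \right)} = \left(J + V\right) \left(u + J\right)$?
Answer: $126418$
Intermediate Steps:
$z{\left(J,u \right)} = \left(-122 + J\right) \left(J + u\right)$ ($z{\left(J,u \right)} = \left(J - 122\right) \left(u + J\right) = \left(-122 + J\right) \left(J + u\right)$)
$48816 + z{\left(-200,-41 \right)} = 48816 - \left(-37602 - 40000\right) = 48816 + \left(40000 + 24400 + 5002 + 8200\right) = 48816 + 77602 = 126418$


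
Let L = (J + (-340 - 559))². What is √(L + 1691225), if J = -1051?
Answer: 5*√219749 ≈ 2343.9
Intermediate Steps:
L = 3802500 (L = (-1051 + (-340 - 559))² = (-1051 - 899)² = (-1950)² = 3802500)
√(L + 1691225) = √(3802500 + 1691225) = √5493725 = 5*√219749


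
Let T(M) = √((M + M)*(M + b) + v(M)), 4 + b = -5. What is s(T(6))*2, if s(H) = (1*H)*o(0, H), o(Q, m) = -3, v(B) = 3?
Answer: -6*I*√33 ≈ -34.467*I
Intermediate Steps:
b = -9 (b = -4 - 5 = -9)
T(M) = √(3 + 2*M*(-9 + M)) (T(M) = √((M + M)*(M - 9) + 3) = √((2*M)*(-9 + M) + 3) = √(2*M*(-9 + M) + 3) = √(3 + 2*M*(-9 + M)))
s(H) = -3*H (s(H) = (1*H)*(-3) = H*(-3) = -3*H)
s(T(6))*2 = -3*√(3 - 18*6 + 2*6²)*2 = -3*√(3 - 108 + 2*36)*2 = -3*√(3 - 108 + 72)*2 = -3*I*√33*2 = -6*I*√33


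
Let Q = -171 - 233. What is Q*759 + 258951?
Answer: -47685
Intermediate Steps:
Q = -404
Q*759 + 258951 = -404*759 + 258951 = -306636 + 258951 = -47685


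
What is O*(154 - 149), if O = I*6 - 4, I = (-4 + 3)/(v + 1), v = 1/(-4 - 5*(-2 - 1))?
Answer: -95/2 ≈ -47.500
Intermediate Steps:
v = 1/11 (v = 1/(-4 - 5*(-3)) = 1/(-4 + 15) = 1/11 ≈ 0.090909)
I = -11/12 (I = (-4 + 3)/(1/11 + 1) = -1/12/11 = -1*11/12 = -11/12 ≈ -0.91667)
O = -19/2 (O = -11/12*6 - 4 = -11/2 - 4 = -19/2 ≈ -9.5000)
O*(154 - 149) = -19*(154 - 149)/2 = -19/2*5 = -95/2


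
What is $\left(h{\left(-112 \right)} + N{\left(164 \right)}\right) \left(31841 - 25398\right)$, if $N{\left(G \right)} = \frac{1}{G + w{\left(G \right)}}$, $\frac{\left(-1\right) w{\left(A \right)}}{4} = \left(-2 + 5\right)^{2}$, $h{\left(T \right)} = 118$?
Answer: $\frac{97321515}{128} \approx 7.6032 \cdot 10^{5}$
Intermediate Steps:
$w{\left(A \right)} = -36$ ($w{\left(A \right)} = - 4 \left(-2 + 5\right)^{2} = - 4 \cdot 3^{2} = \left(-4\right) 9 = -36$)
$N{\left(G \right)} = \frac{1}{-36 + G}$ ($N{\left(G \right)} = \frac{1}{G - 36} = \frac{1}{-36 + G}$)
$\left(h{\left(-112 \right)} + N{\left(164 \right)}\right) \left(31841 - 25398\right) = \left(118 + \frac{1}{-36 + 164}\right) \left(31841 - 25398\right) = \left(118 + \frac{1}{128}\right) 6443 = \frac{15105}{128} \cdot 6443 = \frac{97321515}{128}$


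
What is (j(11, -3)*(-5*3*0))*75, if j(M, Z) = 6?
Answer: 0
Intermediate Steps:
(j(11, -3)*(-5*3*0))*75 = (6*(-5*3*0))*75 = (6*(-15*0))*75 = (6*0)*75 = 0*75 = 0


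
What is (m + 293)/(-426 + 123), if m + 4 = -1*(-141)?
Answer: -430/303 ≈ -1.4191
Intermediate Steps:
m = 137 (m = -4 - 1*(-141) = -4 + 141 = 137)
(m + 293)/(-426 + 123) = (137 + 293)/(-426 + 123) = 430/(-303) = 430*(-1/303) = -430/303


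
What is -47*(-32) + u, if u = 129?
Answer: 1633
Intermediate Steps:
-47*(-32) + u = -47*(-32) + 129 = 1504 + 129 = 1633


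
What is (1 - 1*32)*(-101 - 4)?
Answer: 3255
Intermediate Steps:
(1 - 1*32)*(-101 - 4) = (1 - 32)*(-105) = -31*(-105) = 3255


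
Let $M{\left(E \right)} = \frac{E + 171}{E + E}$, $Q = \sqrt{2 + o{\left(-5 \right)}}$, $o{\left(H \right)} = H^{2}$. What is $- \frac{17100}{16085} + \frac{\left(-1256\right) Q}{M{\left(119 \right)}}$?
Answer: $- \frac{3420}{3217} - \frac{448392 \sqrt{3}}{145} \approx -5357.2$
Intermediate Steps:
$Q = 3 \sqrt{3}$ ($Q = \sqrt{2 + \left(-5\right)^{2}} = \sqrt{2 + 25} = \sqrt{27} = 3 \sqrt{3} \approx 5.1962$)
$M{\left(E \right)} = \frac{171 + E}{2 E}$
$- \frac{17100}{16085} + \frac{\left(-1256\right) Q}{M{\left(119 \right)}} = - \frac{17100}{16085} + \frac{\left(-1256\right) 3 \sqrt{3}}{\frac{1}{2} \cdot \frac{1}{119} \left(171 + 119\right)} = \left(-17100\right) \frac{1}{16085} + \frac{\left(-3768\right) \sqrt{3}}{\frac{1}{2} \cdot \frac{1}{119} \cdot 290} = - \frac{3420}{3217} + \frac{\left(-3768\right) \sqrt{3}}{\frac{145}{119}} = - \frac{3420}{3217} + - 3768 \sqrt{3} \cdot \frac{119}{145} = - \frac{3420}{3217} - \frac{448392 \sqrt{3}}{145}$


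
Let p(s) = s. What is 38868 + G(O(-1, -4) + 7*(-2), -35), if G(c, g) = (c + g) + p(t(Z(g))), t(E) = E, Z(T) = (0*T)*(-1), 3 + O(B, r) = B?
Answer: 38815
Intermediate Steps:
O(B, r) = -3 + B
Z(T) = 0 (Z(T) = 0*(-1) = 0)
G(c, g) = c + g (G(c, g) = (c + g) + 0 = c + g)
38868 + G(O(-1, -4) + 7*(-2), -35) = 38868 + (((-3 - 1) + 7*(-2)) - 35) = 38868 + ((-4 - 14) - 35) = 38868 + (-18 - 35) = 38868 - 53 = 38815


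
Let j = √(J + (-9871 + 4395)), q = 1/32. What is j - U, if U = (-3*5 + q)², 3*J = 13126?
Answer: -229441/1024 + I*√9906/3 ≈ -224.06 + 33.176*I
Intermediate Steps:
q = 1/32 ≈ 0.031250
J = 13126/3 (J = (⅓)*13126 = 13126/3 ≈ 4375.3)
j = I*√9906/3 (j = √(13126/3 + (-9871 + 4395)) = √(13126/3 - 5476) = √(-3302/3) = I*√9906/3 ≈ 33.176*I)
U = 229441/1024 (U = (-3*5 + 1/32)² = (-15 + 1/32)² = (-479/32)² = 229441/1024 ≈ 224.06)
j - U = I*√9906/3 - 1*229441/1024 = I*√9906/3 - 229441/1024 = -229441/1024 + I*√9906/3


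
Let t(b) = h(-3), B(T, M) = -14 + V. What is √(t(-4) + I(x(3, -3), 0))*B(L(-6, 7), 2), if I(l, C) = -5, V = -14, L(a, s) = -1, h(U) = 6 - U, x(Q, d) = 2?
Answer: -56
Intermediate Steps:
B(T, M) = -28 (B(T, M) = -14 - 14 = -28)
t(b) = 9 (t(b) = 6 - 1*(-3) = 6 + 3 = 9)
√(t(-4) + I(x(3, -3), 0))*B(L(-6, 7), 2) = √(9 - 5)*(-28) = √4*(-28) = 2*(-28) = -56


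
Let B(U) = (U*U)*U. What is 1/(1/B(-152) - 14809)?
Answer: -3511808/52006364673 ≈ -6.7526e-5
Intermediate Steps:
B(U) = U³ (B(U) = U²*U = U³)
1/(1/B(-152) - 14809) = 1/(1/((-152)³) - 14809) = 1/(1/(-3511808) - 14809) = 1/(-1/3511808 - 14809) = 1/(-52006364673/3511808) = -3511808/52006364673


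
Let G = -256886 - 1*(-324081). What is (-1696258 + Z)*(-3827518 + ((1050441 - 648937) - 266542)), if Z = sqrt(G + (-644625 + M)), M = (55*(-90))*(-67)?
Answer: 6263527655448 - 7385112*I*sqrt(61445) ≈ 6.2635e+12 - 1.8306e+9*I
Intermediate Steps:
M = 331650 (M = -4950*(-67) = 331650)
G = 67195 (G = -256886 + 324081 = 67195)
Z = 2*I*sqrt(61445) (Z = sqrt(67195 + (-644625 + 331650)) = sqrt(67195 - 312975) = sqrt(-245780) = 2*I*sqrt(61445) ≈ 495.76*I)
(-1696258 + Z)*(-3827518 + ((1050441 - 648937) - 266542)) = (-1696258 + 2*I*sqrt(61445))*(-3827518 + ((1050441 - 648937) - 266542)) = (-1696258 + 2*I*sqrt(61445))*(-3827518 + (401504 - 266542)) = (-1696258 + 2*I*sqrt(61445))*(-3827518 + 134962) = (-1696258 + 2*I*sqrt(61445))*(-3692556) = 6263527655448 - 7385112*I*sqrt(61445)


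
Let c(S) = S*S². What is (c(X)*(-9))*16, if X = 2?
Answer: -1152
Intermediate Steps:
c(S) = S³
(c(X)*(-9))*16 = (2³*(-9))*16 = (8*(-9))*16 = -72*16 = -1152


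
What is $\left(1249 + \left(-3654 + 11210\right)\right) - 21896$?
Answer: $-13091$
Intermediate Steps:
$\left(1249 + \left(-3654 + 11210\right)\right) - 21896 = \left(1249 + 7556\right) - 21896 = 8805 - 21896 = -13091$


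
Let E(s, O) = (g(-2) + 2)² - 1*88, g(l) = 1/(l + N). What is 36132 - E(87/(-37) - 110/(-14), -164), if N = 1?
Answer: 36219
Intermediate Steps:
g(l) = 1/(1 + l) (g(l) = 1/(l + 1) = 1/(1 + l))
E(s, O) = -87 (E(s, O) = (1/(1 - 2) + 2)² - 1*88 = (1/(-1) + 2)² - 88 = (-1 + 2)² - 88 = 1² - 88 = 1 - 88 = -87)
36132 - E(87/(-37) - 110/(-14), -164) = 36132 - 1*(-87) = 36132 + 87 = 36219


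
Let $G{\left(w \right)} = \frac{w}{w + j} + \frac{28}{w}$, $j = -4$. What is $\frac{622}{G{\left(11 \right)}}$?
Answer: $\frac{47894}{317} \approx 151.09$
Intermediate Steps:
$G{\left(w \right)} = \frac{28}{w} + \frac{w}{-4 + w}$ ($G{\left(w \right)} = \frac{w}{w - 4} + \frac{28}{w} = \frac{w}{-4 + w} + \frac{28}{w} = \frac{28}{w} + \frac{w}{-4 + w}$)
$\frac{622}{G{\left(11 \right)}} = \frac{622}{\frac{1}{11} \frac{1}{-4 + 11} \left(-112 + 11^{2} + 28 \cdot 11\right)} = \frac{622}{\frac{1}{11} \cdot \frac{1}{7} \left(-112 + 121 + 308\right)} = \frac{622}{\frac{1}{11} \cdot \frac{1}{7} \cdot 317} = \frac{622}{\frac{317}{77}} = 622 \cdot \frac{77}{317} = \frac{47894}{317}$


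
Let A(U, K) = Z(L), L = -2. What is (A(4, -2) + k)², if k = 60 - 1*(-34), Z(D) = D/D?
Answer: 9025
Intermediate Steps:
Z(D) = 1
A(U, K) = 1
k = 94 (k = 60 + 34 = 94)
(A(4, -2) + k)² = (1 + 94)² = 95² = 9025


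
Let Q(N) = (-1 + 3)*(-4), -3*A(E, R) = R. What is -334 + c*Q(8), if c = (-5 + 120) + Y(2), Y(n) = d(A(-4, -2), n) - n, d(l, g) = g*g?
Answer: -1270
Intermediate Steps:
A(E, R) = -R/3
d(l, g) = g²
Y(n) = n² - n
c = 117 (c = (-5 + 120) + 2*(-1 + 2) = 115 + 2*1 = 115 + 2 = 117)
Q(N) = -8 (Q(N) = 2*(-4) = -8)
-334 + c*Q(8) = -334 + 117*(-8) = -334 - 936 = -1270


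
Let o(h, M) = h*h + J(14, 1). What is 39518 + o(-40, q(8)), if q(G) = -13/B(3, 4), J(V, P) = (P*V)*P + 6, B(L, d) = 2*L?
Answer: 41138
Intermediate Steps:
J(V, P) = 6 + V*P² (J(V, P) = V*P² + 6 = 6 + V*P²)
q(G) = -13/6 (q(G) = -13/(2*3) = -13/6)
o(h, M) = 20 + h² (o(h, M) = h*h + (6 + 14*1²) = h² + (6 + 14*1) = h² + (6 + 14) = h² + 20 = 20 + h²)
39518 + o(-40, q(8)) = 39518 + (20 + (-40)²) = 39518 + (20 + 1600) = 39518 + 1620 = 41138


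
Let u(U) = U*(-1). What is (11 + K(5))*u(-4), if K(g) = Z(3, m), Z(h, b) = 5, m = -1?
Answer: 64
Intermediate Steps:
K(g) = 5
u(U) = -U
(11 + K(5))*u(-4) = (11 + 5)*(-1*(-4)) = 16*4 = 64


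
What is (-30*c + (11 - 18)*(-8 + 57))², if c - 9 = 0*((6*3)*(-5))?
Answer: 375769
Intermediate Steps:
c = 9 (c = 9 + 0*((6*3)*(-5)) = 9 + 0*(18*(-5)) = 9 + 0*(-90) = 9 + 0 = 9)
(-30*c + (11 - 18)*(-8 + 57))² = (-30*9 + (11 - 18)*(-8 + 57))² = (-270 - 7*49)² = (-270 - 343)² = (-613)² = 375769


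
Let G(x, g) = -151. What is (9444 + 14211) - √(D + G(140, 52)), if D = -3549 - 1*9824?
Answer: 23655 - 14*I*√69 ≈ 23655.0 - 116.29*I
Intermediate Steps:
D = -13373 (D = -3549 - 9824 = -13373)
(9444 + 14211) - √(D + G(140, 52)) = (9444 + 14211) - √(-13373 - 151) = 23655 - √(-13524) = 23655 - 14*I*√69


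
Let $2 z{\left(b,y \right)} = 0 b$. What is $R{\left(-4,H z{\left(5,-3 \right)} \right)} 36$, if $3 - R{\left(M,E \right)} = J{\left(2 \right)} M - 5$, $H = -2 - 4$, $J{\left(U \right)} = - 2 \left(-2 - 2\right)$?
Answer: $1440$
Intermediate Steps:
$z{\left(b,y \right)} = 0$ ($z{\left(b,y \right)} = \frac{0 b}{2} = \frac{1}{2} \cdot 0 = 0$)
$J{\left(U \right)} = 8$ ($J{\left(U \right)} = \left(-2\right) \left(-4\right) = 8$)
$H = -6$
$R{\left(M,E \right)} = 8 - 8 M$ ($R{\left(M,E \right)} = 3 - \left(8 M - 5\right) = 3 - \left(-5 + 8 M\right) = 8 - 8 M$)
$R{\left(-4,H z{\left(5,-3 \right)} \right)} 36 = \left(8 - -32\right) 36 = \left(8 + 32\right) 36 = 40 \cdot 36 = 1440$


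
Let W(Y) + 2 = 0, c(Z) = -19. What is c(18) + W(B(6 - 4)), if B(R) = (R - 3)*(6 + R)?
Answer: -21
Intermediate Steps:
B(R) = (-3 + R)*(6 + R)
W(Y) = -2 (W(Y) = -2 + 0 = -2)
c(18) + W(B(6 - 4)) = -19 - 2 = -21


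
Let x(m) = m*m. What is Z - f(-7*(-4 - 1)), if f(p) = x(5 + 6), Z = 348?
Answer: 227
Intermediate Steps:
x(m) = m**2
f(p) = 121 (f(p) = (5 + 6)**2 = 11**2 = 121)
Z - f(-7*(-4 - 1)) = 348 - 1*121 = 348 - 121 = 227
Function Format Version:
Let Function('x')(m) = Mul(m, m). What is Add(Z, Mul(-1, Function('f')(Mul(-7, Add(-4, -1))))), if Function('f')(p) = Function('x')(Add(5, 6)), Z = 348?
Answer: 227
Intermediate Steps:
Function('x')(m) = Pow(m, 2)
Function('f')(p) = 121 (Function('f')(p) = Pow(Add(5, 6), 2) = Pow(11, 2) = 121)
Add(Z, Mul(-1, Function('f')(Mul(-7, Add(-4, -1))))) = Add(348, Mul(-1, 121)) = Add(348, -121) = 227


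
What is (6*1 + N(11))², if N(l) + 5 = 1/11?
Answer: 144/121 ≈ 1.1901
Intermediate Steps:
N(l) = -54/11 (N(l) = -5 + 1/11 = -54/11)
(6*1 + N(11))² = (6*1 - 54/11)² = (6 - 54/11)² = (12/11)² = 144/121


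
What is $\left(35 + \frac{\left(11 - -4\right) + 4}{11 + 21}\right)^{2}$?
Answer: $\frac{1297321}{1024} \approx 1266.9$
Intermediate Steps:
$\left(35 + \frac{\left(11 - -4\right) + 4}{11 + 21}\right)^{2} = \left(35 + \frac{\left(11 + 4\right) + 4}{32}\right)^{2} = \left(35 + \left(15 + 4\right) \frac{1}{32}\right)^{2} = \left(35 + 19 \cdot \frac{1}{32}\right)^{2} = \left(35 + \frac{19}{32}\right)^{2} = \left(\frac{1139}{32}\right)^{2} = \frac{1297321}{1024}$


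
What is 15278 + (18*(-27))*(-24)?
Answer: 26942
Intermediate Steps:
15278 + (18*(-27))*(-24) = 15278 - 486*(-24) = 15278 + 11664 = 26942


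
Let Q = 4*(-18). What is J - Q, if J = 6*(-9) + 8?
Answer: 26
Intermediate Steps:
Q = -72
J = -46 (J = -54 + 8 = -46)
J - Q = -46 - 1*(-72) = -46 + 72 = 26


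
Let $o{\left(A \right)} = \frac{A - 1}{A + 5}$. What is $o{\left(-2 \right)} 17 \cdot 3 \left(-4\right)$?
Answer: $204$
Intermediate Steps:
$o{\left(A \right)} = \frac{-1 + A}{5 + A}$
$o{\left(-2 \right)} 17 \cdot 3 \left(-4\right) = \frac{-1 - 2}{5 - 2} \cdot 17 \cdot 3 \left(-4\right) = \frac{1}{3} \left(-3\right) 17 \left(-12\right) = \left(-1\right) 17 \left(-12\right) = \left(-17\right) \left(-12\right) = 204$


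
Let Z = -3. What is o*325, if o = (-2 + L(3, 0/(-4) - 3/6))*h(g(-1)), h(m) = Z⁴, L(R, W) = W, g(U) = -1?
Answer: -131625/2 ≈ -65813.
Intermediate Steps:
h(m) = 81 (h(m) = (-3)⁴ = 81)
o = -405/2 (o = (-2 + (0/(-4) - 3/6))*81 = (-2 + (0*(-¼) - 3*⅙))*81 = (-2 + (0 - ½))*81 = (-2 - ½)*81 = -5/2*81 = -405/2 ≈ -202.50)
o*325 = -405/2*325 = -131625/2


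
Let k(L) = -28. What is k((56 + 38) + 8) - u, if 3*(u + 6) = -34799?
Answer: 34733/3 ≈ 11578.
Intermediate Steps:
u = -34817/3 (u = -6 + (1/3)*(-34799) = -6 - 34799/3 = -34817/3 ≈ -11606.)
k((56 + 38) + 8) - u = -28 - 1*(-34817/3) = -28 + 34817/3 = 34733/3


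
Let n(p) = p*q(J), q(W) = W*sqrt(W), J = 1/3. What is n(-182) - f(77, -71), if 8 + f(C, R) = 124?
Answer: -116 - 182*sqrt(3)/9 ≈ -151.03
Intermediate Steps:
f(C, R) = 116 (f(C, R) = -8 + 124 = 116)
J = 1/3 ≈ 0.33333
q(W) = W**(3/2)
n(p) = p*sqrt(3)/9 (n(p) = p*(1/3)**(3/2) = p*(sqrt(3)/9) = p*sqrt(3)/9)
n(-182) - f(77, -71) = (1/9)*(-182)*sqrt(3) - 1*116 = -182*sqrt(3)/9 - 116 = -116 - 182*sqrt(3)/9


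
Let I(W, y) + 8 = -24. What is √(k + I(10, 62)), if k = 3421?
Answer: √3389 ≈ 58.215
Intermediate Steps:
I(W, y) = -32 (I(W, y) = -8 - 24 = -32)
√(k + I(10, 62)) = √(3421 - 32) = √3389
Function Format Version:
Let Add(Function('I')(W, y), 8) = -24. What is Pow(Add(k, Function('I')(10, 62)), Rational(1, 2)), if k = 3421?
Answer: Pow(3389, Rational(1, 2)) ≈ 58.215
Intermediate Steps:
Function('I')(W, y) = -32 (Function('I')(W, y) = Add(-8, -24) = -32)
Pow(Add(k, Function('I')(10, 62)), Rational(1, 2)) = Pow(Add(3421, -32), Rational(1, 2)) = Pow(3389, Rational(1, 2))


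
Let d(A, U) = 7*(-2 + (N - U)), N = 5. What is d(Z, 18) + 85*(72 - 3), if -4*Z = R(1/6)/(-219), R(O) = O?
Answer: 5760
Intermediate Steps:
Z = 1/5256 (Z = -1/(4*6*(-219)) = -(-1)/(24*219) = -1/4*(-1/1314) = 1/5256 ≈ 0.00019026)
d(A, U) = 21 - 7*U (d(A, U) = 7*(-2 + (5 - U)) = 7*(3 - U) = 21 - 7*U)
d(Z, 18) + 85*(72 - 3) = (21 - 7*18) + 85*(72 - 3) = (21 - 126) + 85*69 = -105 + 5865 = 5760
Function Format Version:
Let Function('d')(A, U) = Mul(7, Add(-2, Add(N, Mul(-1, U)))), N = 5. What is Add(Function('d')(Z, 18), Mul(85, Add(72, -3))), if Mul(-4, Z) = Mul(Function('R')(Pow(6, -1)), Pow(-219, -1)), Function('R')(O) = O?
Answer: 5760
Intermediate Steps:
Z = Rational(1, 5256) (Z = Mul(Rational(-1, 4), Mul(Pow(6, -1), Pow(-219, -1))) = Mul(Rational(-1, 4), Mul(Rational(1, 6), Rational(-1, 219))) = Mul(Rational(-1, 4), Rational(-1, 1314)) = Rational(1, 5256) ≈ 0.00019026)
Function('d')(A, U) = Add(21, Mul(-7, U)) (Function('d')(A, U) = Mul(7, Add(-2, Add(5, Mul(-1, U)))) = Mul(7, Add(3, Mul(-1, U))) = Add(21, Mul(-7, U)))
Add(Function('d')(Z, 18), Mul(85, Add(72, -3))) = Add(Add(21, Mul(-7, 18)), Mul(85, Add(72, -3))) = Add(Add(21, -126), Mul(85, 69)) = Add(-105, 5865) = 5760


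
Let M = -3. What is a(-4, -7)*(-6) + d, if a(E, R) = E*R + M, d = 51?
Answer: -99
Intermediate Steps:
a(E, R) = -3 + E*R (a(E, R) = E*R - 3 = -3 + E*R)
a(-4, -7)*(-6) + d = (-3 - 4*(-7))*(-6) + 51 = (-3 + 28)*(-6) + 51 = 25*(-6) + 51 = -150 + 51 = -99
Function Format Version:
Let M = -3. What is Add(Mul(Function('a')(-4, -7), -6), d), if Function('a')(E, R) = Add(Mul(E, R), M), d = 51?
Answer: -99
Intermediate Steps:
Function('a')(E, R) = Add(-3, Mul(E, R)) (Function('a')(E, R) = Add(Mul(E, R), -3) = Add(-3, Mul(E, R)))
Add(Mul(Function('a')(-4, -7), -6), d) = Add(Mul(Add(-3, Mul(-4, -7)), -6), 51) = Add(Mul(Add(-3, 28), -6), 51) = Add(Mul(25, -6), 51) = Add(-150, 51) = -99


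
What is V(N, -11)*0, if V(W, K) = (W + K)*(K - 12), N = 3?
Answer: 0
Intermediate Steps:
V(W, K) = (-12 + K)*(K + W) (V(W, K) = (K + W)*(-12 + K) = (-12 + K)*(K + W))
V(N, -11)*0 = ((-11)² - 12*(-11) - 12*3 - 11*3)*0 = (121 + 132 - 36 - 33)*0 = 184*0 = 0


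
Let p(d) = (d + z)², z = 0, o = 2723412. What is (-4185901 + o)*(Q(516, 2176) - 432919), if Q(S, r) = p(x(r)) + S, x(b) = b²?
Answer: -32788999413982842597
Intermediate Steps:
p(d) = d² (p(d) = (d + 0)² = d²)
Q(S, r) = S + r⁴ (Q(S, r) = (r²)² + S = r⁴ + S = S + r⁴)
(-4185901 + o)*(Q(516, 2176) - 432919) = (-4185901 + 2723412)*((516 + 2176⁴) - 432919) = -1462489*((516 + 22419997720576) - 432919) = -1462489*(22419997721092 - 432919) = -1462489*22419997288173 = -32788999413982842597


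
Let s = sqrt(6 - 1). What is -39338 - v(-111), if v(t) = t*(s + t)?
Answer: -51659 + 111*sqrt(5) ≈ -51411.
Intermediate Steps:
s = sqrt(5) ≈ 2.2361
v(t) = t*(t + sqrt(5)) (v(t) = t*(sqrt(5) + t) = t*(t + sqrt(5)))
-39338 - v(-111) = -39338 - (-111)*(-111 + sqrt(5)) = -39338 - (12321 - 111*sqrt(5)) = -39338 + (-12321 + 111*sqrt(5)) = -51659 + 111*sqrt(5)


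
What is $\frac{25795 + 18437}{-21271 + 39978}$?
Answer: $\frac{44232}{18707} \approx 2.3645$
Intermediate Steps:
$\frac{25795 + 18437}{-21271 + 39978} = \frac{44232}{18707}$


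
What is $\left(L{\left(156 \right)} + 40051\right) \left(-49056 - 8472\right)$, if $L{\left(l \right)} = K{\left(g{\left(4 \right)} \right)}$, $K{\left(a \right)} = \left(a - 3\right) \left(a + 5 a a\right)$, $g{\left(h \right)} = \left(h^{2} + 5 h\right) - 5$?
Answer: $-10093805352$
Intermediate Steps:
$g{\left(h \right)} = -5 + h^{2} + 5 h$
$K{\left(a \right)} = \left(-3 + a\right) \left(a + 5 a^{2}\right)$
$L{\left(l \right)} = 135408$ ($L{\left(l \right)} = \left(-5 + 4^{2} + 5 \cdot 4\right) \left(-3 - 14 \left(-5 + 4^{2} + 5 \cdot 4\right) + 5 \left(-5 + 4^{2} + 5 \cdot 4\right)^{2}\right) = \left(-5 + 16 + 20\right) \left(-3 - 14 \left(-5 + 16 + 20\right) + 5 \left(-5 + 16 + 20\right)^{2}\right) = 31 \left(-3 - 434 + 5 \cdot 31^{2}\right) = 31 \left(-3 - 434 + 5 \cdot 961\right) = 31 \left(-3 - 434 + 4805\right) = 31 \cdot 4368 = 135408$)
$\left(L{\left(156 \right)} + 40051\right) \left(-49056 - 8472\right) = \left(135408 + 40051\right) \left(-49056 - 8472\right) = 175459 \left(-57528\right) = -10093805352$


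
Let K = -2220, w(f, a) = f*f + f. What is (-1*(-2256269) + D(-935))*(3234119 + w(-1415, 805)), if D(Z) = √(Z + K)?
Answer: 11811408019901 + 5234929*I*√3155 ≈ 1.1811e+13 + 2.9404e+8*I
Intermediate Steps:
w(f, a) = f + f² (w(f, a) = f² + f = f + f²)
D(Z) = √(-2220 + Z) (D(Z) = √(Z - 2220) = √(-2220 + Z))
(-1*(-2256269) + D(-935))*(3234119 + w(-1415, 805)) = (-1*(-2256269) + √(-2220 - 935))*(3234119 - 1415*(1 - 1415)) = (2256269 + √(-3155))*(3234119 - 1415*(-1414)) = (2256269 + I*√3155)*(3234119 + 2000810) = (2256269 + I*√3155)*5234929 = 11811408019901 + 5234929*I*√3155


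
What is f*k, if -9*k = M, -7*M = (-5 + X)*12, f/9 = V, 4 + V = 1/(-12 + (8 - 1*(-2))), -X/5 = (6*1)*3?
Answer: 5130/7 ≈ 732.86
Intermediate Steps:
X = -90 (X = -5*6*1*3 = -30*3 = -5*18 = -90)
V = -9/2 (V = -4 + 1/(-12 + (8 - 1*(-2))) = -4 + 1/(-12 + (8 + 2)) = -4 + 1/(-12 + 10) = -4 + 1/(-2) = -4 - ½ = -9/2 ≈ -4.5000)
f = -81/2 (f = 9*(-9/2) = -81/2 ≈ -40.500)
M = 1140/7 (M = -(-5 - 90)*12/7 = -(-95)*12/7 = -⅐*(-1140) = 1140/7 ≈ 162.86)
k = -380/21 (k = -⅑*1140/7 = -380/21 ≈ -18.095)
f*k = -81/2*(-380/21) = 5130/7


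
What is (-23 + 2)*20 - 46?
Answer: -466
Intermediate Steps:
(-23 + 2)*20 - 46 = -21*20 - 46 = -420 - 46 = -466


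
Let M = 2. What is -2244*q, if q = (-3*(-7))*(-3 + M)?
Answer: 47124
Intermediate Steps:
q = -21 (q = (-3*(-7))*(-3 + 2) = 21*(-1) = -21)
-2244*q = -2244*(-21) = 47124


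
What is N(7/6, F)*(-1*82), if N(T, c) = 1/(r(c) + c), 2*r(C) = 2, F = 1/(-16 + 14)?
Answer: -164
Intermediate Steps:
F = -1/2 (F = 1/(-2) = -1/2 ≈ -0.50000)
r(C) = 1 (r(C) = (1/2)*2 = 1)
N(T, c) = 1/(1 + c)
N(7/6, F)*(-1*82) = (-1*82)/(1 - 1/2) = -82/(1/2) = 2*(-82) = -164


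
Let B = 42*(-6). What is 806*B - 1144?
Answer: -204256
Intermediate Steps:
B = -252
806*B - 1144 = 806*(-252) - 1144 = -203112 - 1144 = -204256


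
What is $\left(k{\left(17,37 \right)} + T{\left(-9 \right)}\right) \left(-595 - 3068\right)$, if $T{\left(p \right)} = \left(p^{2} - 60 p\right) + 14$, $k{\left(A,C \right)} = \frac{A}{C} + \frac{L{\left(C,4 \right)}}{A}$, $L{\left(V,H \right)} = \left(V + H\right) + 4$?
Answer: $- \frac{39735531}{17} \approx -2.3374 \cdot 10^{6}$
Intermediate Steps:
$L{\left(V,H \right)} = 4 + H + V$ ($L{\left(V,H \right)} = \left(H + V\right) + 4 = 4 + H + V$)
$k{\left(A,C \right)} = \frac{A}{C} + \frac{8 + C}{A}$ ($k{\left(A,C \right)} = \frac{A}{C} + \frac{4 + 4 + C}{A} = \frac{A}{C} + \frac{8 + C}{A}$)
$T{\left(p \right)} = 14 + p^{2} - 60 p$
$\left(k{\left(17,37 \right)} + T{\left(-9 \right)}\right) \left(-595 - 3068\right) = \left(\left(\frac{8}{17} + \frac{17}{37} + \frac{37}{17}\right) + \left(14 + \left(-9\right)^{2} - -540\right)\right) \left(-595 - 3068\right) = \left(\left(8 \cdot \frac{1}{17} + 17 \cdot \frac{1}{37} + 37 \cdot \frac{1}{17}\right) + \left(14 + 81 + 540\right)\right) \left(-3663\right) = \left(\left(\frac{8}{17} + \frac{17}{37} + \frac{37}{17}\right) + 635\right) \left(-3663\right) = \left(\frac{1954}{629} + 635\right) \left(-3663\right) = \frac{401369}{629} \left(-3663\right) = - \frac{39735531}{17}$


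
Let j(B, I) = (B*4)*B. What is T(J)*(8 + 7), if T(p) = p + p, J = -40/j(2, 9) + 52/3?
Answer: 445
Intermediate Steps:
j(B, I) = 4*B² (j(B, I) = (4*B)*B = 4*B²)
J = 89/6 (J = -40/(4*2²) + 52/3 = -40/(4*4) + 52*(⅓) = -40/16 + 52/3 = -40*1/16 + 52/3 = -5/2 + 52/3 = 89/6 ≈ 14.833)
T(p) = 2*p
T(J)*(8 + 7) = (2*(89/6))*(8 + 7) = (89/3)*15 = 445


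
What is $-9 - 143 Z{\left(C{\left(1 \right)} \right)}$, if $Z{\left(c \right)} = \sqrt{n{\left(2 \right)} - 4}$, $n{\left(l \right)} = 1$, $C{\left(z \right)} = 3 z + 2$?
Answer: $-9 - 143 i \sqrt{3} \approx -9.0 - 247.68 i$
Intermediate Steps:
$C{\left(z \right)} = 2 + 3 z$
$Z{\left(c \right)} = i \sqrt{3}$ ($Z{\left(c \right)} = \sqrt{1 - 4} = \sqrt{-3} = i \sqrt{3}$)
$-9 - 143 Z{\left(C{\left(1 \right)} \right)} = -9 - 143 i \sqrt{3}$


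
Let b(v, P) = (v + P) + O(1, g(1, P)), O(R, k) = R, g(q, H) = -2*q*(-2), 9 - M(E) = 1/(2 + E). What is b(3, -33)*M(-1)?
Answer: -232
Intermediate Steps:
M(E) = 9 - 1/(2 + E)
g(q, H) = 4*q
b(v, P) = 1 + P + v (b(v, P) = (v + P) + 1 = (P + v) + 1 = 1 + P + v)
b(3, -33)*M(-1) = (1 - 33 + 3)*((17 + 9*(-1))/(2 - 1)) = -29*(17 - 9)/1 = -29*8 = -232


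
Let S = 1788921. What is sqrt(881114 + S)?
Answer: sqrt(2670035) ≈ 1634.0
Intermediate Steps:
sqrt(881114 + S) = sqrt(881114 + 1788921) = sqrt(2670035)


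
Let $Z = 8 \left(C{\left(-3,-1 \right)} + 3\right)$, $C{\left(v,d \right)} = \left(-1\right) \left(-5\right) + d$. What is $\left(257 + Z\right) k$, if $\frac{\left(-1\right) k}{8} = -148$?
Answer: $370592$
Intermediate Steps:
$C{\left(v,d \right)} = 5 + d$
$k = 1184$ ($k = \left(-8\right) \left(-148\right) = 1184$)
$Z = 56$ ($Z = 8 \left(\left(5 - 1\right) + 3\right) = 8 \left(4 + 3\right) = 8 \cdot 7 = 56$)
$\left(257 + Z\right) k = \left(257 + 56\right) 1184 = 313 \cdot 1184 = 370592$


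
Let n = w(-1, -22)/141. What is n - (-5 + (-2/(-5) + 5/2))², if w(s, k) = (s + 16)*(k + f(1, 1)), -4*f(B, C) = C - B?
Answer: -31727/4700 ≈ -6.7504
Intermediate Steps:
f(B, C) = -C/4 + B/4 (f(B, C) = -(C - B)/4 = -C/4 + B/4)
w(s, k) = k*(16 + s) (w(s, k) = (s + 16)*(k + (-¼*1 + (¼)*1)) = (16 + s)*(k + (-¼ + ¼)) = (16 + s)*(k + 0) = (16 + s)*k = k*(16 + s))
n = -110/47 (n = -22*(16 - 1)/141 = -22*15*(1/141) = -330*1/141 = -110/47 ≈ -2.3404)
n - (-5 + (-2/(-5) + 5/2))² = -110/47 - (-5 + (-2/(-5) + 5/2))² = -110/47 - (-5 + (-2*(-⅕) + 5*(½)))² = -110/47 - (-5 + (⅖ + 5/2))² = -110/47 - (-5 + 29/10)² = -110/47 - (-21/10)² = -110/47 - 1*441/100 = -110/47 - 441/100 = -31727/4700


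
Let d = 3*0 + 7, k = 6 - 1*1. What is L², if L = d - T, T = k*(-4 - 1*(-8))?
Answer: 169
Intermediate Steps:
k = 5 (k = 6 - 1 = 5)
d = 7 (d = 0 + 7 = 7)
T = 20 (T = 5*(-4 - 1*(-8)) = 5*(-4 + 8) = 5*4 = 20)
L = -13 (L = 7 - 1*20 = 7 - 20 = -13)
L² = (-13)² = 169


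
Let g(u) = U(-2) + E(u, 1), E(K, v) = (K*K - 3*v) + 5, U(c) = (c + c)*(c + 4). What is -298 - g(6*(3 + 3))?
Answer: -1588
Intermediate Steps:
U(c) = 2*c*(4 + c) (U(c) = (2*c)*(4 + c) = 2*c*(4 + c))
E(K, v) = 5 + K² - 3*v (E(K, v) = (K² - 3*v) + 5 = 5 + K² - 3*v)
g(u) = -6 + u² (g(u) = 2*(-2)*(4 - 2) + (5 + u² - 3*1) = 2*(-2)*2 + (5 + u² - 3) = -8 + (2 + u²) = -6 + u²)
-298 - g(6*(3 + 3)) = -298 - (-6 + (6*(3 + 3))²) = -298 - (-6 + (6*6)²) = -298 - (-6 + 36²) = -298 - (-6 + 1296) = -298 - 1*1290 = -298 - 1290 = -1588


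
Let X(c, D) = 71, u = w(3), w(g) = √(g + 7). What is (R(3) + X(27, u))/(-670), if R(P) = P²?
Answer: -8/67 ≈ -0.11940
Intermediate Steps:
w(g) = √(7 + g)
u = √10 (u = √(7 + 3) = √10 ≈ 3.1623)
(R(3) + X(27, u))/(-670) = (3² + 71)/(-670) = (9 + 71)*(-1/670) = 80*(-1/670) = -8/67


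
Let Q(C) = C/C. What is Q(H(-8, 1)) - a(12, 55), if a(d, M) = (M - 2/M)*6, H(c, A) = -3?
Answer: -18083/55 ≈ -328.78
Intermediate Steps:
a(d, M) = -12/M + 6*M
Q(C) = 1
Q(H(-8, 1)) - a(12, 55) = 1 - (-12/55 + 6*55) = 1 - (-12*1/55 + 330) = 1 - (-12/55 + 330) = 1 - 1*18138/55 = 1 - 18138/55 = -18083/55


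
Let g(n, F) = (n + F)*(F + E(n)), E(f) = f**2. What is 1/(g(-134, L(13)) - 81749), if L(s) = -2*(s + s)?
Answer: -1/3411893 ≈ -2.9309e-7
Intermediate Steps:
L(s) = -4*s
g(n, F) = (F + n)*(F + n**2) (g(n, F) = (n + F)*(F + n**2) = (F + n)*(F + n**2))
1/(g(-134, L(13)) - 81749) = 1/(((-4*13)**2 + (-134)**3 - 4*13*(-134) - 4*13*(-134)**2) - 81749) = 1/(((-52)**2 - 2406104 - 52*(-134) - 52*17956) - 81749) = 1/((2704 - 2406104 + 6968 - 933712) - 81749) = 1/(-3330144 - 81749) = 1/(-3411893) = -1/3411893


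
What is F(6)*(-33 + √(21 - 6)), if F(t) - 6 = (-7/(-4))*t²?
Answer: -2277 + 69*√15 ≈ -2009.8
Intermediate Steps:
F(t) = 6 + 7*t²/4 (F(t) = 6 + (-7/(-4))*t² = 6 + (-7*(-¼))*t² = 6 + 7*t²/4)
F(6)*(-33 + √(21 - 6)) = (6 + (7/4)*6²)*(-33 + √(21 - 6)) = (6 + (7/4)*36)*(-33 + √15) = (6 + 63)*(-33 + √15) = 69*(-33 + √15) = -2277 + 69*√15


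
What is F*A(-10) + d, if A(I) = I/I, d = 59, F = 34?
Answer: 93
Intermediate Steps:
A(I) = 1
F*A(-10) + d = 34*1 + 59 = 34 + 59 = 93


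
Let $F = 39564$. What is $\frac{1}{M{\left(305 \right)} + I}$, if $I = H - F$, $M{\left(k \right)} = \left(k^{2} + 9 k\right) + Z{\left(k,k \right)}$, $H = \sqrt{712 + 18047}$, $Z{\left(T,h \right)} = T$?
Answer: $\frac{1449}{81883958} - \frac{\sqrt{111}}{245651874} \approx 1.7653 \cdot 10^{-5}$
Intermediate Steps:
$H = 13 \sqrt{111}$ ($H = \sqrt{18759} = 13 \sqrt{111} \approx 136.96$)
$M{\left(k \right)} = k^{2} + 10 k$ ($M{\left(k \right)} = \left(k^{2} + 9 k\right) + k = k^{2} + 10 k$)
$I = -39564 + 13 \sqrt{111}$ ($I = 13 \sqrt{111} - 39564 = -39564 + 13 \sqrt{111} \approx -39427.0$)
$\frac{1}{M{\left(305 \right)} + I} = \frac{1}{305 \left(10 + 305\right) - \left(39564 - 13 \sqrt{111}\right)} = \frac{1}{305 \cdot 315 - \left(39564 - 13 \sqrt{111}\right)} = \frac{1}{96075 - \left(39564 - 13 \sqrt{111}\right)} = \frac{1}{56511 + 13 \sqrt{111}}$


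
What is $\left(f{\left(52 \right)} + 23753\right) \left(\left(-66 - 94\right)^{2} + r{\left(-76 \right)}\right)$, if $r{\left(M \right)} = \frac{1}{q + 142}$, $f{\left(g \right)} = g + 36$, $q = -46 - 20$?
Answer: $\frac{46385073441}{76} \approx 6.1033 \cdot 10^{8}$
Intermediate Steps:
$q = -66$
$f{\left(g \right)} = 36 + g$
$r{\left(M \right)} = \frac{1}{76}$ ($r{\left(M \right)} = \frac{1}{-66 + 142} = \frac{1}{76}$)
$\left(f{\left(52 \right)} + 23753\right) \left(\left(-66 - 94\right)^{2} + r{\left(-76 \right)}\right) = \left(\left(36 + 52\right) + 23753\right) \left(\left(-66 - 94\right)^{2} + \frac{1}{76}\right) = \left(88 + 23753\right) \left(\left(-160\right)^{2} + \frac{1}{76}\right) = 23841 \left(25600 + \frac{1}{76}\right) = 23841 \cdot \frac{1945601}{76} = \frac{46385073441}{76}$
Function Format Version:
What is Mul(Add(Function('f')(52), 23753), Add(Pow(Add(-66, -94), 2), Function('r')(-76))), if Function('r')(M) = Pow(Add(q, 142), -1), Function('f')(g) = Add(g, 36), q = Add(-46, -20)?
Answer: Rational(46385073441, 76) ≈ 6.1033e+8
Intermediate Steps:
q = -66
Function('f')(g) = Add(36, g)
Function('r')(M) = Rational(1, 76) (Function('r')(M) = Pow(Add(-66, 142), -1) = Pow(76, -1) = Rational(1, 76))
Mul(Add(Function('f')(52), 23753), Add(Pow(Add(-66, -94), 2), Function('r')(-76))) = Mul(Add(Add(36, 52), 23753), Add(Pow(Add(-66, -94), 2), Rational(1, 76))) = Mul(Add(88, 23753), Add(Pow(-160, 2), Rational(1, 76))) = Mul(23841, Add(25600, Rational(1, 76))) = Mul(23841, Rational(1945601, 76)) = Rational(46385073441, 76)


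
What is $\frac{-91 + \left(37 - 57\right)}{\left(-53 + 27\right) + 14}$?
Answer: $\frac{37}{4} \approx 9.25$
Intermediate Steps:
$\frac{-91 + \left(37 - 57\right)}{\left(-53 + 27\right) + 14} = \frac{-91 + \left(37 - 57\right)}{-26 + 14} = \frac{-91 - 20}{-12} = \left(- \frac{1}{12}\right) \left(-111\right) = \frac{37}{4}$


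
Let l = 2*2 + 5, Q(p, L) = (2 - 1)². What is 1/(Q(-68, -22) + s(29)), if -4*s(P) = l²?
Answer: -4/77 ≈ -0.051948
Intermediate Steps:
Q(p, L) = 1 (Q(p, L) = 1² = 1)
l = 9 (l = 4 + 5 = 9)
s(P) = -81/4 (s(P) = -¼*9² = -¼*81 = -81/4)
1/(Q(-68, -22) + s(29)) = 1/(1 - 81/4) = 1/(-77/4) = -4/77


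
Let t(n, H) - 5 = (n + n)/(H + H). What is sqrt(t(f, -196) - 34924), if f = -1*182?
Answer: 3*I*sqrt(760438)/14 ≈ 186.86*I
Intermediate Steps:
f = -182
t(n, H) = 5 + n/H (t(n, H) = 5 + (n + n)/(H + H) = 5 + (2*n)/((2*H)) = 5 + (2*n)*(1/(2*H)) = 5 + n/H)
sqrt(t(f, -196) - 34924) = sqrt((5 - 182/(-196)) - 34924) = sqrt((5 - 182*(-1/196)) - 34924) = sqrt((5 + 13/14) - 34924) = sqrt(83/14 - 34924) = sqrt(-488853/14) = 3*I*sqrt(760438)/14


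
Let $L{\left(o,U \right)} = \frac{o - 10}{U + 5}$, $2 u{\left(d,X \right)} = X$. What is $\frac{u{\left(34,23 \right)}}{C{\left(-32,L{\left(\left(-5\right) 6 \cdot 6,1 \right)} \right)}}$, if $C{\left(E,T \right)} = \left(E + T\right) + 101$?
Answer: $\frac{69}{224} \approx 0.30804$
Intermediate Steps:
$u{\left(d,X \right)} = \frac{X}{2}$
$L{\left(o,U \right)} = \frac{-10 + o}{5 + U}$
$C{\left(E,T \right)} = 101 + E + T$
$\frac{u{\left(34,23 \right)}}{C{\left(-32,L{\left(\left(-5\right) 6 \cdot 6,1 \right)} \right)}} = \frac{\frac{1}{2} \cdot 23}{101 - 32 + \frac{-10 + \left(-5\right) 6 \cdot 6}{5 + 1}} = \frac{23}{2 \left(101 - 32 + \frac{-10 - 180}{6}\right)} = \frac{23}{2 \left(101 - 32 + \frac{1}{6} \left(-190\right)\right)} = \frac{23}{2 \left(101 - 32 - \frac{95}{3}\right)} = \frac{23}{2 \cdot \frac{112}{3}} = \frac{23}{2} \cdot \frac{3}{112} = \frac{69}{224}$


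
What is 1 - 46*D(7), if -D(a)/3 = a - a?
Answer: 1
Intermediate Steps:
D(a) = 0 (D(a) = -3*(a - a) = -3*0 = 0)
1 - 46*D(7) = 1 - 46*0 = 1 + 0 = 1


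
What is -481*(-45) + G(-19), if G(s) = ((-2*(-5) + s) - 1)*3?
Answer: 21615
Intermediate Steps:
G(s) = 27 + 3*s (G(s) = ((10 + s) - 1)*3 = (9 + s)*3 = 27 + 3*s)
-481*(-45) + G(-19) = -481*(-45) + (27 + 3*(-19)) = 21645 + (27 - 57) = 21645 - 30 = 21615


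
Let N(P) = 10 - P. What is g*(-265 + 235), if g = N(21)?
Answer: 330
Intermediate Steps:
g = -11 (g = 10 - 1*21 = 10 - 21 = -11)
g*(-265 + 235) = -11*(-265 + 235) = -11*(-30) = 330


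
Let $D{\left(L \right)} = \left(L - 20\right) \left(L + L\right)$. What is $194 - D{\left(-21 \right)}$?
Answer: $-1528$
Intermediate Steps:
$D{\left(L \right)} = 2 L \left(-20 + L\right)$ ($D{\left(L \right)} = \left(-20 + L\right) 2 L = 2 L \left(-20 + L\right)$)
$194 - D{\left(-21 \right)} = 194 - 2 \left(-21\right) \left(-20 - 21\right) = 194 - 2 \left(-21\right) \left(-41\right) = 194 - 1722 = -1528$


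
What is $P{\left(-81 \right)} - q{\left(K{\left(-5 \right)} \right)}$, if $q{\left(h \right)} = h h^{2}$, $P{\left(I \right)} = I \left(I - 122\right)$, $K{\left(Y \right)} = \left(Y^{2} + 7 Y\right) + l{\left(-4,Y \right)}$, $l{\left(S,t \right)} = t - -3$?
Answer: $18171$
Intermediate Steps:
$l{\left(S,t \right)} = 3 + t$ ($l{\left(S,t \right)} = t + 3 = 3 + t$)
$K{\left(Y \right)} = 3 + Y^{2} + 8 Y$ ($K{\left(Y \right)} = \left(Y^{2} + 7 Y\right) + \left(3 + Y\right) = 3 + Y^{2} + 8 Y$)
$P{\left(I \right)} = I \left(-122 + I\right)$
$q{\left(h \right)} = h^{3}$
$P{\left(-81 \right)} - q{\left(K{\left(-5 \right)} \right)} = - 81 \left(-122 - 81\right) - \left(3 + \left(-5\right)^{2} + 8 \left(-5\right)\right)^{3} = \left(-81\right) \left(-203\right) - \left(3 + 25 - 40\right)^{3} = 16443 - \left(-12\right)^{3} = 16443 - -1728 = 16443 + 1728 = 18171$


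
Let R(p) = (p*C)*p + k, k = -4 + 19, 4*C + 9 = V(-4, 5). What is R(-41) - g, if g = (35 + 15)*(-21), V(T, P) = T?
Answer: -17593/4 ≈ -4398.3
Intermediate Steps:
C = -13/4 (C = -9/4 + (¼)*(-4) = -9/4 - 1 = -13/4 ≈ -3.2500)
k = 15
g = -1050 (g = 50*(-21) = -1050)
R(p) = 15 - 13*p²/4 (R(p) = (p*(-13/4))*p + 15 = (-13*p/4)*p + 15 = -13*p²/4 + 15 = 15 - 13*p²/4)
R(-41) - g = (15 - 13/4*(-41)²) - 1*(-1050) = (15 - 13/4*1681) + 1050 = (15 - 21853/4) + 1050 = -21793/4 + 1050 = -17593/4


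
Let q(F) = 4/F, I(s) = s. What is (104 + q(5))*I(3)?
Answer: 1572/5 ≈ 314.40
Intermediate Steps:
(104 + q(5))*I(3) = (104 + 4/5)*3 = (524/5)*3 = 1572/5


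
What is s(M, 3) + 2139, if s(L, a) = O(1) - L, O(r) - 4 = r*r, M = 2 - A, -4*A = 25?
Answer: 8543/4 ≈ 2135.8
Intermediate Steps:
A = -25/4 (A = -1/4*25 = -25/4 ≈ -6.2500)
M = 33/4 (M = 2 - 1*(-25/4) = 2 + 25/4 = 33/4 ≈ 8.2500)
O(r) = 4 + r**2 (O(r) = 4 + r*r = 4 + r**2)
s(L, a) = 5 - L (s(L, a) = (4 + 1**2) - L = (4 + 1) - L = 5 - L)
s(M, 3) + 2139 = (5 - 1*33/4) + 2139 = (5 - 33/4) + 2139 = -13/4 + 2139 = 8543/4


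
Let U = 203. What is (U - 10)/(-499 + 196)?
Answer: -193/303 ≈ -0.63696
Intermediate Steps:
(U - 10)/(-499 + 196) = (203 - 10)/(-499 + 196) = 193/(-303) = 193*(-1/303) = -193/303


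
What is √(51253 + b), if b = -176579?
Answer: I*√125326 ≈ 354.01*I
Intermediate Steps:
√(51253 + b) = √(51253 - 176579) = √(-125326) = I*√125326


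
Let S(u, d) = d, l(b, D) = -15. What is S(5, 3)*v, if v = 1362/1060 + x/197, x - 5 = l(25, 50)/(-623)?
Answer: 255716133/65047430 ≈ 3.9312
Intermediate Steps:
x = 3130/623 (x = 5 - 15/(-623) = 5 - 15*(-1/623) = 5 + 15/623 = 3130/623 ≈ 5.0241)
v = 85238711/65047430 (v = 1362/1060 + (3130/623)/197 = 1362*(1/1060) + (3130/623)*(1/197) = 681/530 + 3130/122731 = 85238711/65047430 ≈ 1.3104)
S(5, 3)*v = 3*(85238711/65047430) = 255716133/65047430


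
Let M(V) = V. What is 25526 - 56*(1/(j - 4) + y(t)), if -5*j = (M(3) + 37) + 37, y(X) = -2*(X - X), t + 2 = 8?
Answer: 2476302/97 ≈ 25529.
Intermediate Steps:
t = 6 (t = -2 + 8 = 6)
y(X) = 0 (y(X) = -2*0 = 0)
j = -77/5 (j = -((3 + 37) + 37)/5 = -(40 + 37)/5 = -1/5*77 = -77/5 ≈ -15.400)
25526 - 56*(1/(j - 4) + y(t)) = 25526 - 56*(1/(-77/5 - 4) + 0) = 25526 - 56*(1/(-97/5) + 0) = 25526 - 56*(-5/97 + 0) = 25526 - 56*(-5/97) = 25526 + 280/97 = 2476302/97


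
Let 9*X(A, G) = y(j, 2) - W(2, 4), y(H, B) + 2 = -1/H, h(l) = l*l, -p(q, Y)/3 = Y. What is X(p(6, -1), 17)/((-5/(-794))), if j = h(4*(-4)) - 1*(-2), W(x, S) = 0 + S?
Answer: -614953/5805 ≈ -105.94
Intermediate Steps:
p(q, Y) = -3*Y
h(l) = l²
W(x, S) = S
j = 258 (j = (4*(-4))² - 1*(-2) = (-16)² + 2 = 256 + 2 = 258)
y(H, B) = -2 - 1/H
X(A, G) = -1549/2322 (X(A, G) = ((-2 - 1/258) - 1*4)/9 = ((-2 - 1*1/258) - 4)/9 = ((-2 - 1/258) - 4)/9 = (-517/258 - 4)/9 = (⅑)*(-1549/258) = -1549/2322)
X(p(6, -1), 17)/((-5/(-794))) = -1549/(2322*((-5/(-794)))) = -1549/(2322*((-5*(-1/794)))) = -1549/(2322*5/794) = -1549/2322*794/5 = -614953/5805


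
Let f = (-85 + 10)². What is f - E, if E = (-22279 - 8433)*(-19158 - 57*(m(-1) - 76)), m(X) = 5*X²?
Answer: -464083407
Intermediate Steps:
E = 464089032 (E = (-22279 - 8433)*(-19158 - 57*(5*(-1)² - 76)) = -30712*(-19158 - 57*(5*1 - 76)) = -30712*(-19158 - 57*(5 - 76)) = -30712*(-19158 - 57*(-71)) = -30712*(-19158 + 4047) = -30712*(-15111) = 464089032)
f = 5625 (f = (-75)² = 5625)
f - E = 5625 - 1*464089032 = 5625 - 464089032 = -464083407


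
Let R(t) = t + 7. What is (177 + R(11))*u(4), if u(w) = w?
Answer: 780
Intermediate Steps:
R(t) = 7 + t
(177 + R(11))*u(4) = (177 + (7 + 11))*4 = (177 + 18)*4 = 195*4 = 780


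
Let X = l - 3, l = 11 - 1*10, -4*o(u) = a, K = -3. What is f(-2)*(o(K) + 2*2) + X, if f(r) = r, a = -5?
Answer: -25/2 ≈ -12.500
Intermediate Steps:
o(u) = 5/4 (o(u) = -¼*(-5) = 5/4)
l = 1 (l = 11 - 10 = 1)
X = -2 (X = 1 - 3 = -2)
f(-2)*(o(K) + 2*2) + X = -2*(5/4 + 2*2) - 2 = -2*(5/4 + 4) - 2 = -2*21/4 - 2 = -21/2 - 2 = -25/2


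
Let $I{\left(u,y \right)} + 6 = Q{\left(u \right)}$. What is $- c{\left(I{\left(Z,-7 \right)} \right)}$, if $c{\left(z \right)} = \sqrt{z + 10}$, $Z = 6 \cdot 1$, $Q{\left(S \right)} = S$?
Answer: $- \sqrt{10} \approx -3.1623$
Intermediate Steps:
$Z = 6$
$I{\left(u,y \right)} = -6 + u$
$c{\left(z \right)} = \sqrt{10 + z}$
$- c{\left(I{\left(Z,-7 \right)} \right)} = - \sqrt{10 + \left(-6 + 6\right)} = - \sqrt{10 + 0} = - \sqrt{10}$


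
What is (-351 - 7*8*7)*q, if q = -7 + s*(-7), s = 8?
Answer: 46809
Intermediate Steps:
q = -63 (q = -7 + 8*(-7) = -7 - 56 = -63)
(-351 - 7*8*7)*q = (-351 - 7*8*7)*(-63) = (-351 - 56*7)*(-63) = (-351 - 392)*(-63) = -743*(-63) = 46809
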